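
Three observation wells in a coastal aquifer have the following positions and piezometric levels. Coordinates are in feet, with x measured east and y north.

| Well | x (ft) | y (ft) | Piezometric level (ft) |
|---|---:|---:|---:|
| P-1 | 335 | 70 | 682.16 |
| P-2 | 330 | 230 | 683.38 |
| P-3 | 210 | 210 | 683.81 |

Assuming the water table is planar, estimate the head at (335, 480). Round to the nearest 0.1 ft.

685.2 ft

Taking P-1 as reference: P-2−P-1 = (-5, 160, +1.22); P-3−P-1 = (-125, 140, +1.65).
Determinant of the coordinate differences = (-5)·140 − (-125)·160 = 19300.
∂h/∂x = [(+1.22)·140 − (+1.65)·160] / 19300 = -0.004829
∂h/∂y = [(-5)·(+1.65) − (-125)·(+1.22)] / 19300 = +0.007474
h(335, 480) = 682.16 + (-0.004829)·(0) + (+0.007474)·(410) = 682.16 -0.000 +3.064 = 685.224 ft.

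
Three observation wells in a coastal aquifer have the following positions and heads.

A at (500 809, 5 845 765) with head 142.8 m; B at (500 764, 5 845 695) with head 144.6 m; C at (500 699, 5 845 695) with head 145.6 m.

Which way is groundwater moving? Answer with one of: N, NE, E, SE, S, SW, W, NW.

Taking A as reference: B−A = (-45, -70, +1.8); C−A = (-110, -70, +2.8).
Solve a·Δx + b·Δy = Δh: det = (-45)·(-70) − (-110)·(-70) = -4550.
∂h/∂x = [(+1.8)·(-70) − (+2.8)·(-70)] / -4550 = -0.01538
∂h/∂y = [(-45)·(+2.8) − (-110)·(+1.8)] / -4550 = -0.01582
Flow = −∇h = (+0.01538 east, +0.01582 north), which points northeast.

NE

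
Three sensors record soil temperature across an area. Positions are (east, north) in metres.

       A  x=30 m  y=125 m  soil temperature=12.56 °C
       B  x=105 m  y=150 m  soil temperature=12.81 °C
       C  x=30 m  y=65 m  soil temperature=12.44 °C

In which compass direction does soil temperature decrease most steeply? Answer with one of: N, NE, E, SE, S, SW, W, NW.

SW

With T = a·x + b·y + c and A as origin, the differences give:
  75·a + 25·b = +0.25
  0·a + (-60)·b = -0.12
Eliminate b (×(-60) and ×25, subtract): -4500·a = -12.000 → a = ∂T/∂x = +0.002667
Back-substitute: b = ∂T/∂y = +0.002000.
Steepest decrease is along −∇f = (-0.002667 E, -0.002000 N) → southwest.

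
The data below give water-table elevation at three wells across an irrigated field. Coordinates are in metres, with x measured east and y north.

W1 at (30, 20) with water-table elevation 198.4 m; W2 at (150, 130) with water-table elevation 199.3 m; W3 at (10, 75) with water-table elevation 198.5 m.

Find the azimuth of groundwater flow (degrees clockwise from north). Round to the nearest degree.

Taking W1 as reference: W2−W1 = (120, 110, +0.9); W3−W1 = (-20, 55, +0.1).
Determinant of the coordinate differences = 120·55 − (-20)·110 = 8800.
∂h/∂x = [(+0.9)·55 − (+0.1)·110] / 8800 = +0.004375
∂h/∂y = [120·(+0.1) − (-20)·(+0.9)] / 8800 = +0.003409
Flow direction (−∇h) has components (-0.004375 E, -0.003409 N).
Azimuth = atan2(E, N) = atan2(-0.004375, -0.003409) = 232.1° ≈ 232°.

232°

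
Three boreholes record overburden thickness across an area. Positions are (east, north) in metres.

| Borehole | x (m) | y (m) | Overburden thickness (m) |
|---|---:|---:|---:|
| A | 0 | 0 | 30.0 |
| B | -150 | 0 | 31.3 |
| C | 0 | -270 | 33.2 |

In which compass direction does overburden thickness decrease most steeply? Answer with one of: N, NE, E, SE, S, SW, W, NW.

∂d/∂x = (31.3 − 30.0) / (-150 − 0) = -0.008667
∂d/∂y = (33.2 − 30.0) / (-270 − 0) = -0.01185
Steepest decrease is along −∇f = (+0.008667 E, +0.01185 N) → northeast.

NE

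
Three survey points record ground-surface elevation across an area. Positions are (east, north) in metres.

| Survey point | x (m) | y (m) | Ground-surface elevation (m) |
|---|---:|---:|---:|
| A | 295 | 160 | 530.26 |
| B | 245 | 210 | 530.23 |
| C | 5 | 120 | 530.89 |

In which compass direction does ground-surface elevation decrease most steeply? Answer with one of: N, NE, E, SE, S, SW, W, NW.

NE

With z = a·x + b·y + c and A as origin, the differences give:
  (-50)·a + 50·b = -0.03
  (-290)·a + (-40)·b = +0.63
Eliminate b (×(-40) and ×50, subtract): 16500·a = -30.300 → a = ∂z/∂x = -0.001836
Back-substitute: b = ∂z/∂y = -0.002436.
Steepest decrease is along −∇f = (+0.001836 E, +0.002436 N) → northeast.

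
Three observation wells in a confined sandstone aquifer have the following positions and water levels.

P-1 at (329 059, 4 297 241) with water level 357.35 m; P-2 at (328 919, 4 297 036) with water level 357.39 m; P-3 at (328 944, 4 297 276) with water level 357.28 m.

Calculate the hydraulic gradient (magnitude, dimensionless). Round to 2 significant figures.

Differences from P-1: to P-2 (Δx, Δy, Δh) = (-140, -205, +0.04); to P-3 = (-115, 35, -0.07).
Determinant of the coordinate differences = (-140)·35 − (-115)·(-205) = -28475.
∂h/∂x = [(+0.04)·35 − (-0.07)·(-205)] / -28475 = +0.0004548
∂h/∂y = [(-140)·(-0.07) − (-115)·(+0.04)] / -28475 = -0.0005057
|∇h| = √(0.0004548² + -0.0005057²) = 0.0006801

0.00068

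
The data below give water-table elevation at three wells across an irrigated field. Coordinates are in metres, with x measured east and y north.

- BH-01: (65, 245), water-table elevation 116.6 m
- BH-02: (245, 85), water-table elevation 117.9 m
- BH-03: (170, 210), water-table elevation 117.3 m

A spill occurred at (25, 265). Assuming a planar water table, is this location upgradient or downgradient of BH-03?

Differences from BH-01: to BH-02 (Δx, Δy, Δh) = (180, -160, +1.3); to BH-03 = (105, -35, +0.7).
Determinant of the coordinate differences = 180·(-35) − 105·(-160) = 10500.
∂h/∂x = [(+1.3)·(-35) − (+0.7)·(-160)] / 10500 = +0.006333
∂h/∂y = [180·(+0.7) − 105·(+1.3)] / 10500 = -0.001000
Head at (25, 265) = 116.6 + (+0.006333)·(-40) + (-0.001000)·(20) = 116.33 m.
That is lower than the 117.3 m at BH-03, so the point is downgradient.

downgradient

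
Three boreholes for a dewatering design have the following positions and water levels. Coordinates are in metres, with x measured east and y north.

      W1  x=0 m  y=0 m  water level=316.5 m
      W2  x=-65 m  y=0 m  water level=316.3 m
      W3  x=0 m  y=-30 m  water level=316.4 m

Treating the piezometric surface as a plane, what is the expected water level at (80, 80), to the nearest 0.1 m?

317.0 m

∂h/∂x = (316.3 − 316.5) / (-65 − 0) = +0.003077
∂h/∂y = (316.4 − 316.5) / (-30 − 0) = +0.003333
h(80, 80) = 316.5 + (+0.003077)·(80) + (+0.003333)·(80) = 316.5 +0.246 +0.267 = 317.013 m.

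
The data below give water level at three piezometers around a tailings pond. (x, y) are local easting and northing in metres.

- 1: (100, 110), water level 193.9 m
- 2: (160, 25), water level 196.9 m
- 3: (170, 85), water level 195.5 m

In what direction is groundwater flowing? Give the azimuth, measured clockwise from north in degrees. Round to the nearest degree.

Differences from 1: to 2 (Δx, Δy, Δh) = (60, -85, +3.0); to 3 = (70, -25, +1.6).
Determinant of the coordinate differences = 60·(-25) − 70·(-85) = 4450.
∂h/∂x = [(+3.0)·(-25) − (+1.6)·(-85)] / 4450 = +0.01371
∂h/∂y = [60·(+1.6) − 70·(+3.0)] / 4450 = -0.02562
Flow direction (−∇h) has components (-0.01371 E, +0.02562 N).
Azimuth = atan2(E, N) = atan2(-0.01371, +0.02562) = 331.8° ≈ 332°.

332°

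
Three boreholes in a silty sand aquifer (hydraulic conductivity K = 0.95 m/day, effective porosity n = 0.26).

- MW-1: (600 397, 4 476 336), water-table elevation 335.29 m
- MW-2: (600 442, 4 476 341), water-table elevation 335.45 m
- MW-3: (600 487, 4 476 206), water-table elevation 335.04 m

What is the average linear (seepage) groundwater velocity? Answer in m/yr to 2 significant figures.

Taking MW-1 as reference: MW-2−MW-1 = (45, 5, +0.16); MW-3−MW-1 = (90, -130, -0.25).
Solve a·Δx + b·Δy = Δh: det = 45·(-130) − 90·5 = -6300.
∂h/∂x = [(+0.16)·(-130) − (-0.25)·5] / -6300 = +0.003103
∂h/∂y = [45·(-0.25) − 90·(+0.16)] / -6300 = +0.004071
|∇h| = √(0.003103² + 0.004071²) = 0.005119
Seepage velocity v = K·i/n = 0.95 × 0.005119 / 0.26 = 0.0187 m/day = 6.83 m/yr.

6.8 m/yr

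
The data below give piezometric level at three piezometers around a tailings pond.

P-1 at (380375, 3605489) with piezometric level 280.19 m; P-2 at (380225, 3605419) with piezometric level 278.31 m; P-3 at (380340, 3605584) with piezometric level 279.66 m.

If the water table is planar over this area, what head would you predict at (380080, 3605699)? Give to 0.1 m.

276.2 m

Taking P-1 as reference: P-2−P-1 = (-150, -70, -1.88); P-3−P-1 = (-35, 95, -0.53).
Determinant of the coordinate differences = (-150)·95 − (-35)·(-70) = -16700.
∂h/∂x = [(-1.88)·95 − (-0.53)·(-70)] / -16700 = +0.01292
∂h/∂y = [(-150)·(-0.53) − (-35)·(-1.88)] / -16700 = -0.0008204
h(380080, 3605699) = 280.19 + (+0.01292)·(-295) + (-0.0008204)·(210) = 280.19 -3.810 -0.172 = 276.207 m.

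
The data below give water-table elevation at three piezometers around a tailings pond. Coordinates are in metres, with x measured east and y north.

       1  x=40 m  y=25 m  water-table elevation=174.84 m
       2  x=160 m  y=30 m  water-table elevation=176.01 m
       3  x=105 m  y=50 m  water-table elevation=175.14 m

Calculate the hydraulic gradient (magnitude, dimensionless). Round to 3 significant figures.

Taking 1 as reference: 2−1 = (120, 5, +1.17); 3−1 = (65, 25, +0.30).
Solve a·Δx + b·Δy = Δh: det = 120·25 − 65·5 = 2675.
∂h/∂x = [(+1.17)·25 − (+0.30)·5] / 2675 = +0.01037
∂h/∂y = [120·(+0.30) − 65·(+1.17)] / 2675 = -0.01497
|∇h| = √(0.01037² + -0.01497²) = 0.01821

0.0182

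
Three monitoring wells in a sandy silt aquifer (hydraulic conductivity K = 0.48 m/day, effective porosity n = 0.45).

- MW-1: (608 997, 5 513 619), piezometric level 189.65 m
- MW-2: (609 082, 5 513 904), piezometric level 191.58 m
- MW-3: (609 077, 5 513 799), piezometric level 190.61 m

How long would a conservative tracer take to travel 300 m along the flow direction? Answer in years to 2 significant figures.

Differences from MW-1: to MW-2 (Δx, Δy, Δh) = (85, 285, +1.93); to MW-3 = (80, 180, +0.96).
Determinant of the coordinate differences = 85·180 − 80·285 = -7500.
∂h/∂x = [(+1.93)·180 − (+0.96)·285] / -7500 = -0.009840
∂h/∂y = [85·(+0.96) − 80·(+1.93)] / -7500 = +0.009707
|∇h| = √(-0.009840² + 0.009707²) = 0.01382
Seepage velocity v = K·i/n = 0.48 × 0.01382 / 0.45 = 0.01474 m/day.
t = 300 / 0.01474 = 2.035e+04 days = 55.7 years.

56 years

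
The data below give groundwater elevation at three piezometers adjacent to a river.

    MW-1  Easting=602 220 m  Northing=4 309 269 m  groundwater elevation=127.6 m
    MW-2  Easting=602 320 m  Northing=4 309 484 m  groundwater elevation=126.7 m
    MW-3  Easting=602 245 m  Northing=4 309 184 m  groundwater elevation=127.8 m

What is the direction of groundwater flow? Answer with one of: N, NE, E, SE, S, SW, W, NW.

NE

Taking MW-1 as reference: MW-2−MW-1 = (100, 215, -0.9); MW-3−MW-1 = (25, -85, +0.2).
Solve a·Δx + b·Δy = Δh: det = 100·(-85) − 25·215 = -13875.
∂h/∂x = [(-0.9)·(-85) − (+0.2)·215] / -13875 = -0.002414
∂h/∂y = [100·(+0.2) − 25·(-0.9)] / -13875 = -0.003063
Flow = −∇h = (+0.002414 east, +0.003063 north), which points northeast.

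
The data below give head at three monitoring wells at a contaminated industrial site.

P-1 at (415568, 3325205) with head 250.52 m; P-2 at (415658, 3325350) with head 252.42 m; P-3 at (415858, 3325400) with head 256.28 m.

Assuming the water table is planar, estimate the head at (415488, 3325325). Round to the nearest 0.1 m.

249.2 m

With h = a·x + b·y + c and P-1 as origin, the differences give:
  90·a + 145·b = +1.90
  290·a + 195·b = +5.76
Eliminate b (×195 and ×145, subtract): -24500·a = -464.700 → a = ∂h/∂x = +0.01897
Back-substitute: b = ∂h/∂y = +0.001331.
h(415488, 3325325) = 250.52 + (+0.01897)·(-80) + (+0.001331)·(120) = 250.52 -1.517 +0.160 = 249.162 m.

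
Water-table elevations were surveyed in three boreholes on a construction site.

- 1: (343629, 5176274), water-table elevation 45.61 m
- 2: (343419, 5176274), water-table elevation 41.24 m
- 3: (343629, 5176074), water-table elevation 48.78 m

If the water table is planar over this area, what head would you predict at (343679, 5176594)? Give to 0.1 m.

41.6 m

∂h/∂x = (41.24 − 45.61) / (343419 − 343629) = +0.02081
∂h/∂y = (48.78 − 45.61) / (5176074 − 5176274) = -0.01585
h(343679, 5176594) = 45.61 + (+0.02081)·(50) + (-0.01585)·(320) = 45.61 +1.040 -5.072 = 41.578 m.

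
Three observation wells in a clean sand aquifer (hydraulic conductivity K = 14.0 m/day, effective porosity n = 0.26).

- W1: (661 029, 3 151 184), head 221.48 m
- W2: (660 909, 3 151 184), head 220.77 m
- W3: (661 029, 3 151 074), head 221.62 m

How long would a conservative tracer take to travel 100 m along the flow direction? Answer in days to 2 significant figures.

310 days

∂h/∂x = (220.77 − 221.48) / (660909 − 661029) = +0.005917
∂h/∂y = (221.62 − 221.48) / (3151074 − 3151184) = -0.001273
|∇h| = √(0.005917² + -0.001273²) = 0.006052
Seepage velocity v = K·i/n = 14.0 × 0.006052 / 0.26 = 0.3259 m/day.
t = 100 / 0.3259 = 306.8 days.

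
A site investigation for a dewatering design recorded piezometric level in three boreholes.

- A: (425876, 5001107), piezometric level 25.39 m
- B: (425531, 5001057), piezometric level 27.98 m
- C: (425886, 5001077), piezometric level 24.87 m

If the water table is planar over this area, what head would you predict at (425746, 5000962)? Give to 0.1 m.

24.6 m

Differences from A: to B (Δx, Δy, Δh) = (-345, -50, +2.59); to C = (10, -30, -0.52).
Determinant of the coordinate differences = (-345)·(-30) − 10·(-50) = 10850.
∂h/∂x = [(+2.59)·(-30) − (-0.52)·(-50)] / 10850 = -0.009558
∂h/∂y = [(-345)·(-0.52) − 10·(+2.59)] / 10850 = +0.01415
h(425746, 5000962) = 25.39 + (-0.009558)·(-130) + (+0.01415)·(-145) = 25.39 +1.242 -2.051 = 24.581 m.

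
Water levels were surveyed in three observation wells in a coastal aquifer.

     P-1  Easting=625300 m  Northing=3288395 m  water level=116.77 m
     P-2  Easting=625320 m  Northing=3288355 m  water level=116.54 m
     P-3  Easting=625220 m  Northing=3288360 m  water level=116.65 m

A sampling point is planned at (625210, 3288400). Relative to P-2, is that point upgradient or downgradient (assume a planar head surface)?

With h = a·x + b·y + c and P-1 as origin, the differences give:
  20·a + (-40)·b = -0.23
  (-80)·a + (-35)·b = -0.12
Eliminate b (×(-35) and ×(-40), subtract): -3900·a = 3.250 → a = ∂h/∂x = -0.0008333
Back-substitute: b = ∂h/∂y = +0.005333.
Head at (625210, 3288400) = 116.77 + (-0.0008333)·(-90) + (+0.005333)·(5) = 116.87 m.
That is higher than the 116.54 m at P-2, so the point is upgradient.

upgradient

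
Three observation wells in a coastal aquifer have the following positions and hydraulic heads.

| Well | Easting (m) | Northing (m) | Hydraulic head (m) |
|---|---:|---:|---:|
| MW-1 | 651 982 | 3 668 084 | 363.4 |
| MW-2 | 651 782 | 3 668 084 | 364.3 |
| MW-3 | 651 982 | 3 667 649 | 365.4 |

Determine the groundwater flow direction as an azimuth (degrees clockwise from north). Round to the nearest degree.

044°

∂h/∂x = (364.3 − 363.4) / (651782 − 651982) = -0.004500
∂h/∂y = (365.4 − 363.4) / (3667649 − 3668084) = -0.004598
Flow direction (−∇h) has components (+0.004500 E, +0.004598 N).
Azimuth = atan2(E, N) = atan2(+0.004500, +0.004598) = 44.4° ≈ 044°.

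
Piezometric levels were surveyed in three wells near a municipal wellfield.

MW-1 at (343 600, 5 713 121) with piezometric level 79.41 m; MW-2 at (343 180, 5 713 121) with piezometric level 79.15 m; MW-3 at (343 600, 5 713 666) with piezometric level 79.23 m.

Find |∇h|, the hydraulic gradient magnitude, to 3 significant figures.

∂h/∂x = (79.15 − 79.41) / (343180 − 343600) = +0.0006190
∂h/∂y = (79.23 − 79.41) / (5713666 − 5713121) = -0.0003303
|∇h| = √(0.0006190² + -0.0003303²) = 0.0007016

0.000702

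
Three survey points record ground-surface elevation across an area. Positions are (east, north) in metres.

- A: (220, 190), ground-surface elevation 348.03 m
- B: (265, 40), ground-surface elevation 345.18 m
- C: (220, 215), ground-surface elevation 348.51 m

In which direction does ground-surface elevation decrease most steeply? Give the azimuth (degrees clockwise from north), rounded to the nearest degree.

182°

Differences from A: to B (Δx, Δy, Δh) = (45, -150, -2.85); to C = (0, 25, +0.48).
Solve a·Δx + b·Δy = Δz: det = 45·25 − 0·(-150) = 1125.
∂z/∂x = [(-2.85)·25 − (+0.48)·(-150)] / 1125 = +0.0006667
∂z/∂y = [45·(+0.48) − 0·(-2.85)] / 1125 = +0.01920
Steepest decrease is along −∇f: components (-0.0006667 E, -0.01920 N).
Azimuth = atan2(-0.0006667, -0.01920) = 182.0° ≈ 182°.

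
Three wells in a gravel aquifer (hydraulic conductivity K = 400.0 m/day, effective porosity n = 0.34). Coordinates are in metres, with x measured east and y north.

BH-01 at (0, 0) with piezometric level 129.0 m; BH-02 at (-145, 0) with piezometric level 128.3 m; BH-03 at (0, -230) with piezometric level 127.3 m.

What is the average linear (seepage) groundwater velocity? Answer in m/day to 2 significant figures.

∂h/∂x = (128.3 − 129.0) / (-145 − 0) = +0.004828
∂h/∂y = (127.3 − 129.0) / (-230 − 0) = +0.007391
|∇h| = √(0.004828² + 0.007391²) = 0.008828
Seepage velocity v = K·i/n = 400.0 × 0.008828 / 0.34 = 10.39 m/day.

10 m/day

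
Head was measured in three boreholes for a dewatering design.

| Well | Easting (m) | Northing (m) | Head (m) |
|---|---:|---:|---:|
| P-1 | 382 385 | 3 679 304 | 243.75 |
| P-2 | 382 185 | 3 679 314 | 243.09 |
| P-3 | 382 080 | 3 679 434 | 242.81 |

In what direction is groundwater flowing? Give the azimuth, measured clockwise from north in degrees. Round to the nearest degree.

260°

Taking P-1 as reference: P-2−P-1 = (-200, 10, -0.66); P-3−P-1 = (-305, 130, -0.94).
Determinant of the coordinate differences = (-200)·130 − (-305)·10 = -22950.
∂h/∂x = [(-0.66)·130 − (-0.94)·10] / -22950 = +0.003329
∂h/∂y = [(-200)·(-0.94) − (-305)·(-0.66)] / -22950 = +0.0005795
Flow direction (−∇h) has components (-0.003329 E, -0.0005795 N).
Azimuth = atan2(E, N) = atan2(-0.003329, -0.0005795) = 260.1° ≈ 260°.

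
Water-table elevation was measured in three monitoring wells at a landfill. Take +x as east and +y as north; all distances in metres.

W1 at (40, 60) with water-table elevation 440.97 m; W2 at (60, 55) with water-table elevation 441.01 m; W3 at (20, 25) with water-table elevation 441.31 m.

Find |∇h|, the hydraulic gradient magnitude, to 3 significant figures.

With h = a·x + b·y + c and W1 as origin, the differences give:
  20·a + (-5)·b = +0.04
  (-20)·a + (-35)·b = +0.34
Eliminate b (×(-35) and ×(-5), subtract): -800·a = 0.300 → a = ∂h/∂x = -0.0003750
Back-substitute: b = ∂h/∂y = -0.009500.
|∇h| = √(-0.0003750² + -0.009500²) = 0.009507

0.00951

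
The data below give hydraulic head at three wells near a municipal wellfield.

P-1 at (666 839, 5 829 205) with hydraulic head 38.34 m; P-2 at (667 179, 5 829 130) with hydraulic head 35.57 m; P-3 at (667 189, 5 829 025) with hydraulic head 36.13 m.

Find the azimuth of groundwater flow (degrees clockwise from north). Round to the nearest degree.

057°

Three-point gradient (reference P-1): Δ to P-2 = (340, -75, -2.77), Δ to P-3 = (350, -180, -2.21).
∂h/∂x = -0.009524, ∂h/∂y = -0.006240 (det = -34950).
Flow direction (−∇h) has components (+0.009524 E, +0.006240 N).
Azimuth = atan2(E, N) = atan2(+0.009524, +0.006240) = 56.8° ≈ 057°.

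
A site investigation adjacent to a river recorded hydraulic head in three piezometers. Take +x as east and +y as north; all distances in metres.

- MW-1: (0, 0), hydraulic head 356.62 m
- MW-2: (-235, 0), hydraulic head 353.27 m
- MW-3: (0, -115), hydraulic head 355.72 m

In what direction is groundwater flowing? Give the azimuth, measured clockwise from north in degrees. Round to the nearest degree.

∂h/∂x = (353.27 − 356.62) / (-235 − 0) = +0.01426
∂h/∂y = (355.72 − 356.62) / (-115 − 0) = +0.007826
Flow direction (−∇h) has components (-0.01426 E, -0.007826 N).
Azimuth = atan2(E, N) = atan2(-0.01426, -0.007826) = 241.2° ≈ 241°.

241°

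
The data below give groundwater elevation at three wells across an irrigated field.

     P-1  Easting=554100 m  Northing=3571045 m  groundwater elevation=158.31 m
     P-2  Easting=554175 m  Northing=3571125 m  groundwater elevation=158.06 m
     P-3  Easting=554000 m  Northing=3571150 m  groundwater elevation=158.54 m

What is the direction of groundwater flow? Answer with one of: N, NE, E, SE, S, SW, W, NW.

With h = a·x + b·y + c and P-1 as origin, the differences give:
  75·a + 80·b = -0.25
  (-100)·a + 105·b = +0.23
Eliminate b (×105 and ×80, subtract): 15875·a = -44.650 → a = ∂h/∂x = -0.002813
Back-substitute: b = ∂h/∂y = -0.0004882.
Flow = −∇h = (+0.002813 east, +0.0004882 north), which points east.

E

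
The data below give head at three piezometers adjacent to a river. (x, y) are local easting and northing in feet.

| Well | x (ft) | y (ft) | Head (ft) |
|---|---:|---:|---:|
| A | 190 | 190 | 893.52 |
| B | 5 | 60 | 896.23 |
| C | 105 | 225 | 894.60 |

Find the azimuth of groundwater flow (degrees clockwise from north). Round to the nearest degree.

083°

Differences from A: to B (Δx, Δy, Δh) = (-185, -130, +2.71); to C = (-85, 35, +1.08).
Solve a·Δx + b·Δy = Δh: det = (-185)·35 − (-85)·(-130) = -17525.
∂h/∂x = [(+2.71)·35 − (+1.08)·(-130)] / -17525 = -0.01342
∂h/∂y = [(-185)·(+1.08) − (-85)·(+2.71)] / -17525 = -0.001743
Flow direction (−∇h) has components (+0.01342 E, +0.001743 N).
Azimuth = atan2(E, N) = atan2(+0.01342, +0.001743) = 82.6° ≈ 083°.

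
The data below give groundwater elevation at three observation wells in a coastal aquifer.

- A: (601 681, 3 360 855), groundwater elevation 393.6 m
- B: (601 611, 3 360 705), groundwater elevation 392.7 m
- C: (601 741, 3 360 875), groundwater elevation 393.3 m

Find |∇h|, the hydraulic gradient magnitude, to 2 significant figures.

0.013

Differences from A: to B (Δx, Δy, Δh) = (-70, -150, -0.9); to C = (60, 20, -0.3).
Determinant of the coordinate differences = (-70)·20 − 60·(-150) = 7600.
∂h/∂x = [(-0.9)·20 − (-0.3)·(-150)] / 7600 = -0.008289
∂h/∂y = [(-70)·(-0.3) − 60·(-0.9)] / 7600 = +0.009868
|∇h| = √(-0.008289² + 0.009868²) = 0.01289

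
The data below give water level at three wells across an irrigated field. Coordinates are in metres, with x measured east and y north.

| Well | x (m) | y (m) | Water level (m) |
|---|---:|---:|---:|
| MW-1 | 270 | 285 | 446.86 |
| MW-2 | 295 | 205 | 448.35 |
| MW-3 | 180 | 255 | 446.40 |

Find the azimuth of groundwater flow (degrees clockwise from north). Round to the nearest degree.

Three-point gradient (reference MW-1): Δ to MW-2 = (25, -80, +1.49), Δ to MW-3 = (-90, -30, -0.46).
∂h/∂x = +0.01025, ∂h/∂y = -0.01542 (det = -7950).
Flow direction (−∇h) has components (-0.01025 E, +0.01542 N).
Azimuth = atan2(E, N) = atan2(-0.01025, +0.01542) = 326.4° ≈ 326°.

326°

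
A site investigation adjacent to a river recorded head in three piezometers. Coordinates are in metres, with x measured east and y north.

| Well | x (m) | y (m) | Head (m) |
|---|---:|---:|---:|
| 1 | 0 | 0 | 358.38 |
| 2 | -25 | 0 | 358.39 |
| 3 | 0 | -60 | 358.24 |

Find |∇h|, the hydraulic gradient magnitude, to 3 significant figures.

∂h/∂x = (358.39 − 358.38) / (-25 − 0) = -0.0004000
∂h/∂y = (358.24 − 358.38) / (-60 − 0) = +0.002333
|∇h| = √(-0.0004000² + 0.002333²) = 0.002367

0.00237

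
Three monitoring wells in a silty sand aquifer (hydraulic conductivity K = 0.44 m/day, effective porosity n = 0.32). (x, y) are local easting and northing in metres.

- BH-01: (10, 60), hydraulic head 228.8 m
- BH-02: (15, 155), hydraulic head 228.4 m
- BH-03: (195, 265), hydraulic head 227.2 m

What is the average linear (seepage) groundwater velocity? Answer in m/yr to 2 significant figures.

2.9 m/yr

Taking BH-01 as reference: BH-02−BH-01 = (5, 95, -0.4); BH-03−BH-01 = (185, 205, -1.6).
Solve a·Δx + b·Δy = Δh: det = 5·205 − 185·95 = -16550.
∂h/∂x = [(-0.4)·205 − (-1.6)·95] / -16550 = -0.004230
∂h/∂y = [5·(-1.6) − 185·(-0.4)] / -16550 = -0.003988
|∇h| = √(-0.004230² + -0.003988²) = 0.005814
Seepage velocity v = K·i/n = 0.44 × 0.005814 / 0.32 = 0.007994 m/day = 2.92 m/yr.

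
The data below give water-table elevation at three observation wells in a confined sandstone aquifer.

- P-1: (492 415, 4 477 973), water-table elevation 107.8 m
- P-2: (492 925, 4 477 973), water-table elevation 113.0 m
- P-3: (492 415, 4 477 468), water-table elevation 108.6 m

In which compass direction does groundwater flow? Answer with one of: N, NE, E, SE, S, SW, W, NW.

∂h/∂x = (113.0 − 107.8) / (492925 − 492415) = +0.01020
∂h/∂y = (108.6 − 107.8) / (4477468 − 4477973) = -0.001584
Flow = −∇h = (-0.01020 east, +0.001584 north), which points west.

W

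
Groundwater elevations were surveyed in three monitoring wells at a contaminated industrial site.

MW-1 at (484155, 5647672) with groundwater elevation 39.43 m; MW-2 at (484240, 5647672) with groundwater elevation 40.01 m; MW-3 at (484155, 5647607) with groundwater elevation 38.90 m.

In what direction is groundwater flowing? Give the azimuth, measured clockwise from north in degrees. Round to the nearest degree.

∂h/∂x = (40.01 − 39.43) / (484240 − 484155) = +0.006824
∂h/∂y = (38.90 − 39.43) / (5647607 − 5647672) = +0.008154
Flow direction (−∇h) has components (-0.006824 E, -0.008154 N).
Azimuth = atan2(E, N) = atan2(-0.006824, -0.008154) = 219.9° ≈ 220°.

220°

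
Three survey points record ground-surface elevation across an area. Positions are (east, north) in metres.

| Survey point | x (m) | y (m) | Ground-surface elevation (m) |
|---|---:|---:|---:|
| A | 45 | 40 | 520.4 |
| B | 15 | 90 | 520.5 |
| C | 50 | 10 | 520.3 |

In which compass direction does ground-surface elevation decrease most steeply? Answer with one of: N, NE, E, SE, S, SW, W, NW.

SW

Three-point gradient (reference A): Δ to B = (-30, 50, +0.1), Δ to C = (5, -30, -0.1).
∂z/∂x = +0.003077, ∂z/∂y = +0.003846 (det = 650).
Steepest decrease is along −∇f = (-0.003077 E, -0.003846 N) → southwest.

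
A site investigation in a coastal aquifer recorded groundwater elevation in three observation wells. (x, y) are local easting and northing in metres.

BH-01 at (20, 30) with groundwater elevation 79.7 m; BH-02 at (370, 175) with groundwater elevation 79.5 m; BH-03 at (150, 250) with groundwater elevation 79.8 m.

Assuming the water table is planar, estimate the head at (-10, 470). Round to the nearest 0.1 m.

80.2 m

With h = a·x + b·y + c and BH-01 as origin, the differences give:
  350·a + 145·b = -0.2
  130·a + 220·b = +0.1
Eliminate b (×220 and ×145, subtract): 58150·a = -58.50 → a = ∂h/∂x = -0.001006
Back-substitute: b = ∂h/∂y = +0.001049.
h(-10, 470) = 79.7 + (-0.001006)·(-30) + (+0.001049)·(440) = 79.7 +0.030 +0.462 = 80.192 m.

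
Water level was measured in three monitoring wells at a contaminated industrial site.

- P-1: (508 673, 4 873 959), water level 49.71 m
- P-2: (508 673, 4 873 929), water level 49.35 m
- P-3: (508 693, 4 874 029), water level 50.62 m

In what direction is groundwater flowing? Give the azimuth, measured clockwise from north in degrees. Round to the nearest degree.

196°

With h = a·x + b·y + c and P-1 as origin, the differences give:
  0·a + (-30)·b = -0.36
  20·a + 70·b = +0.91
Eliminate b (×70 and ×(-30), subtract): 600·a = 2.100 → a = ∂h/∂x = +0.003500
Back-substitute: b = ∂h/∂y = +0.01200.
Flow direction (−∇h) has components (-0.003500 E, -0.01200 N).
Azimuth = atan2(E, N) = atan2(-0.003500, -0.01200) = 196.3° ≈ 196°.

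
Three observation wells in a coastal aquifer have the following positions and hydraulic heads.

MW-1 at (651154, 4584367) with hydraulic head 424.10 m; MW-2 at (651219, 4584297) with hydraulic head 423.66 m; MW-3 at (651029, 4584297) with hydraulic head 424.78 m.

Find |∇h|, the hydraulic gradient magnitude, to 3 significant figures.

Differences from MW-1: to MW-2 (Δx, Δy, Δh) = (65, -70, -0.44); to MW-3 = (-125, -70, +0.68).
Determinant of the coordinate differences = 65·(-70) − (-125)·(-70) = -13300.
∂h/∂x = [(-0.44)·(-70) − (+0.68)·(-70)] / -13300 = -0.005895
∂h/∂y = [65·(+0.68) − (-125)·(-0.44)] / -13300 = +0.0008120
|∇h| = √(-0.005895² + 0.0008120²) = 0.005951

0.00595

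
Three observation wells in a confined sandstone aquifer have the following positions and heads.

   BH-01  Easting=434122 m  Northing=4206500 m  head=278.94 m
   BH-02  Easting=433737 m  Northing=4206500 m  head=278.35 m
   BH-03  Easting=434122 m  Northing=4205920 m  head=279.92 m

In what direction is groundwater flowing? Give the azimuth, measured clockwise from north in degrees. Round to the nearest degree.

318°

∂h/∂x = (278.35 − 278.94) / (433737 − 434122) = +0.001532
∂h/∂y = (279.92 − 278.94) / (4205920 − 4206500) = -0.001690
Flow direction (−∇h) has components (-0.001532 E, +0.001690 N).
Azimuth = atan2(E, N) = atan2(-0.001532, +0.001690) = 317.8° ≈ 318°.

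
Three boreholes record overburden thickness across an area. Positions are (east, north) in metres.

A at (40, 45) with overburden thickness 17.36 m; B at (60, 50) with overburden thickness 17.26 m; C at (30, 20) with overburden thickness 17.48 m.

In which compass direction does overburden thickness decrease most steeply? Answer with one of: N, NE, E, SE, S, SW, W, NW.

NE

Three-point gradient (reference A): Δ to B = (20, 5, -0.10), Δ to C = (-10, -25, +0.12).
∂d/∂x = -0.004222, ∂d/∂y = -0.003111 (det = -450).
Steepest decrease is along −∇f = (+0.004222 E, +0.003111 N) → northeast.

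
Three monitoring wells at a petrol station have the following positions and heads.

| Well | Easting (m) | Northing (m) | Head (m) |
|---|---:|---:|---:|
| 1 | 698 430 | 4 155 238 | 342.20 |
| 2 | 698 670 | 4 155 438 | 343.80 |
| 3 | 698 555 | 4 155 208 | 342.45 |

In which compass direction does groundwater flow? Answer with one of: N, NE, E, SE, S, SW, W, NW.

Taking 1 as reference: 2−1 = (240, 200, +1.60); 3−1 = (125, -30, +0.25).
Determinant of the coordinate differences = 240·(-30) − 125·200 = -32200.
∂h/∂x = [(+1.60)·(-30) − (+0.25)·200] / -32200 = +0.003043
∂h/∂y = [240·(+0.25) − 125·(+1.60)] / -32200 = +0.004348
Flow = −∇h = (-0.003043 east, -0.004348 north), which points southwest.

SW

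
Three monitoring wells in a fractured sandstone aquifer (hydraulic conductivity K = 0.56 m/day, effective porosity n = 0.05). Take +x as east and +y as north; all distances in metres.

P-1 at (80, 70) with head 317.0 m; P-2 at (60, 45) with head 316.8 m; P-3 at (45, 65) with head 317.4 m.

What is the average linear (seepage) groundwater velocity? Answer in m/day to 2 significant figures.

0.27 m/day

Differences from P-1: to P-2 (Δx, Δy, Δh) = (-20, -25, -0.2); to P-3 = (-35, -5, +0.4).
Determinant of the coordinate differences = (-20)·(-5) − (-35)·(-25) = -775.
∂h/∂x = [(-0.2)·(-5) − (+0.4)·(-25)] / -775 = -0.01419
∂h/∂y = [(-20)·(+0.4) − (-35)·(-0.2)] / -775 = +0.01935
|∇h| = √(-0.01419² + 0.01935²) = 0.024
Seepage velocity v = K·i/n = 0.56 × 0.024 / 0.05 = 0.2688 m/day.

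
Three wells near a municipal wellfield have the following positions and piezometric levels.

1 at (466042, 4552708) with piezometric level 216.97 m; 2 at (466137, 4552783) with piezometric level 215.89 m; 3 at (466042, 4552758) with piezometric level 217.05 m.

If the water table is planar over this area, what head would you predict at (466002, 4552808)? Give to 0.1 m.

Differences from 1: to 2 (Δx, Δy, Δh) = (95, 75, -1.08); to 3 = (0, 50, +0.08).
Solve a·Δx + b·Δy = Δh: det = 95·50 − 0·75 = 4750.
∂h/∂x = [(-1.08)·50 − (+0.08)·75] / 4750 = -0.01263
∂h/∂y = [95·(+0.08) − 0·(-1.08)] / 4750 = +0.001600
h(466002, 4552808) = 216.97 + (-0.01263)·(-40) + (+0.001600)·(100) = 216.97 +0.505 +0.160 = 217.635 m.

217.6 m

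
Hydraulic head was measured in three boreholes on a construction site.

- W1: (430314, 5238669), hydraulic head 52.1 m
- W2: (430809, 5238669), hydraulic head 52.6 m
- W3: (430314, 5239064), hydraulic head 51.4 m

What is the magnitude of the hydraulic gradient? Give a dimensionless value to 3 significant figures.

∂h/∂x = (52.6 − 52.1) / (430809 − 430314) = +0.001010
∂h/∂y = (51.4 − 52.1) / (5239064 − 5238669) = -0.001772
|∇h| = √(0.001010² + -0.001772²) = 0.00204

0.00204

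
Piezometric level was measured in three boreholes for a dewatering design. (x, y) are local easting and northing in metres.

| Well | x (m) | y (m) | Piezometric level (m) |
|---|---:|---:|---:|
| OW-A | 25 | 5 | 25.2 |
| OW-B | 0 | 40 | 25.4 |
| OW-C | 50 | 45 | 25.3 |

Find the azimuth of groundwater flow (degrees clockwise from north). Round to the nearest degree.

149°

Taking OW-A as reference: OW-B−OW-A = (-25, 35, +0.2); OW-C−OW-A = (25, 40, +0.1).
Determinant of the coordinate differences = (-25)·40 − 25·35 = -1875.
∂h/∂x = [(+0.2)·40 − (+0.1)·35] / -1875 = -0.002400
∂h/∂y = [(-25)·(+0.1) − 25·(+0.2)] / -1875 = +0.004000
Flow direction (−∇h) has components (+0.002400 E, -0.004000 N).
Azimuth = atan2(E, N) = atan2(+0.002400, -0.004000) = 149.0° ≈ 149°.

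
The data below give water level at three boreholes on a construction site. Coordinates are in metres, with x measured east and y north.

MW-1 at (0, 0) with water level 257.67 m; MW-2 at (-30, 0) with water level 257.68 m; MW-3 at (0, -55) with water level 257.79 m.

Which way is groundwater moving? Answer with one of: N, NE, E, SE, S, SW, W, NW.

N

∂h/∂x = (257.68 − 257.67) / (-30 − 0) = -0.0003333
∂h/∂y = (257.79 − 257.67) / (-55 − 0) = -0.002182
Flow = −∇h = (+0.0003333 east, +0.002182 north), which points north.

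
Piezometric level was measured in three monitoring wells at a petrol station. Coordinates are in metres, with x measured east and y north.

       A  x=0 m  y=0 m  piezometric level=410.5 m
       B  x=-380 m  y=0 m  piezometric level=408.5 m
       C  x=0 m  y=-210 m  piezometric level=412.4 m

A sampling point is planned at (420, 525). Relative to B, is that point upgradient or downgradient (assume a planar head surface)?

∂h/∂x = (408.5 − 410.5) / (-380 − 0) = +0.005263
∂h/∂y = (412.4 − 410.5) / (-210 − 0) = -0.009048
Head at (420, 525) = 410.5 + (+0.005263)·(420) + (-0.009048)·(525) = 407.96 m.
That is lower than the 408.5 m at B, so the point is downgradient.

downgradient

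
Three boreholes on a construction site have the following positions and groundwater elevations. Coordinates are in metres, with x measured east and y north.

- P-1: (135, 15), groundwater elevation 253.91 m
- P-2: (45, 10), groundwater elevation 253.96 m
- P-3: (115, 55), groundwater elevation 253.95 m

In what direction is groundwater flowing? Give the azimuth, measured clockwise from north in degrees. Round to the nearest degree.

140°

Differences from P-1: to P-2 (Δx, Δy, Δh) = (-90, -5, +0.05); to P-3 = (-20, 40, +0.04).
Solve a·Δx + b·Δy = Δh: det = (-90)·40 − (-20)·(-5) = -3700.
∂h/∂x = [(+0.05)·40 − (+0.04)·(-5)] / -3700 = -0.0005946
∂h/∂y = [(-90)·(+0.04) − (-20)·(+0.05)] / -3700 = +0.0007027
Flow direction (−∇h) has components (+0.0005946 E, -0.0007027 N).
Azimuth = atan2(E, N) = atan2(+0.0005946, -0.0007027) = 139.8° ≈ 140°.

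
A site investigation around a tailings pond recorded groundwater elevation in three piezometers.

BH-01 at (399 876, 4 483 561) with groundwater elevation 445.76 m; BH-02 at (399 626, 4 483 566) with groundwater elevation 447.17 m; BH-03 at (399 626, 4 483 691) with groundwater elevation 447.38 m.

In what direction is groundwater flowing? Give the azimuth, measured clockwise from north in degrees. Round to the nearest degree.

Taking BH-01 as reference: BH-02−BH-01 = (-250, 5, +1.41); BH-03−BH-01 = (-250, 130, +1.62).
Solve a·Δx + b·Δy = Δh: det = (-250)·130 − (-250)·5 = -31250.
∂h/∂x = [(+1.41)·130 − (+1.62)·5] / -31250 = -0.005606
∂h/∂y = [(-250)·(+1.62) − (-250)·(+1.41)] / -31250 = +0.001680
Flow direction (−∇h) has components (+0.005606 E, -0.001680 N).
Azimuth = atan2(E, N) = atan2(+0.005606, -0.001680) = 106.7° ≈ 107°.

107°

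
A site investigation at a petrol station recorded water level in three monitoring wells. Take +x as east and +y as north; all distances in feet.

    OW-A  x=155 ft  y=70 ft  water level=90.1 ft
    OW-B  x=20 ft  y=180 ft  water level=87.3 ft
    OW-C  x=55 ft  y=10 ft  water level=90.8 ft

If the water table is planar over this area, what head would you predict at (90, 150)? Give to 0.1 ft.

With h = a·x + b·y + c and OW-A as origin, the differences give:
  (-135)·a + 110·b = -2.8
  (-100)·a + (-60)·b = +0.7
Eliminate b (×(-60) and ×110, subtract): 19100·a = 91.00 → a = ∂h/∂x = +0.004764
Back-substitute: b = ∂h/∂y = -0.01961.
h(90, 150) = 90.1 + (+0.004764)·(-65) + (-0.01961)·(80) = 90.1 -0.310 -1.569 = 88.222 ft.

88.2 ft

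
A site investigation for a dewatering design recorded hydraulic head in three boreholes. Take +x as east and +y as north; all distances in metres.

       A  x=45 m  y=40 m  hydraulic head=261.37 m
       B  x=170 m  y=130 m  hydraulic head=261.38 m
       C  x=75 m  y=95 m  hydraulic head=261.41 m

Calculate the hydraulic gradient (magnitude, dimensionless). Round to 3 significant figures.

0.00134

With h = a·x + b·y + c and A as origin, the differences give:
  125·a + 90·b = +0.01
  30·a + 55·b = +0.04
Eliminate b (×55 and ×90, subtract): 4175·a = -3.050 → a = ∂h/∂x = -0.0007305
Back-substitute: b = ∂h/∂y = +0.001126.
|∇h| = √(-0.0007305² + 0.001126²) = 0.001342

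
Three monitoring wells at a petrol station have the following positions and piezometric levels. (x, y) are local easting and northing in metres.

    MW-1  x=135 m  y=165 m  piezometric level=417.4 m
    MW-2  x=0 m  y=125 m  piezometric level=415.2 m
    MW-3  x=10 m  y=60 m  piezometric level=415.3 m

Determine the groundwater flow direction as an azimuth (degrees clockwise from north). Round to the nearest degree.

Taking MW-1 as reference: MW-2−MW-1 = (-135, -40, -2.2); MW-3−MW-1 = (-125, -105, -2.1).
Solve a·Δx + b·Δy = Δh: det = (-135)·(-105) − (-125)·(-40) = 9175.
∂h/∂x = [(-2.2)·(-105) − (-2.1)·(-40)] / 9175 = +0.01602
∂h/∂y = [(-135)·(-2.1) − (-125)·(-2.2)] / 9175 = +0.0009264
Flow direction (−∇h) has components (-0.01602 E, -0.0009264 N).
Azimuth = atan2(E, N) = atan2(-0.01602, -0.0009264) = 266.7° ≈ 267°.

267°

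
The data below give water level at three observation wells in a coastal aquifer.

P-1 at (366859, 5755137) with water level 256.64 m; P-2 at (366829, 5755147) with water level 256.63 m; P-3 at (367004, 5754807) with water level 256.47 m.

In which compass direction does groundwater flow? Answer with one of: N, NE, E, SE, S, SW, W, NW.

SW

Three-point gradient (reference P-1): Δ to P-2 = (-30, 10, -0.01), Δ to P-3 = (145, -330, -0.17).
∂h/∂x = +0.0005917, ∂h/∂y = +0.0007751 (det = 8450).
Flow = −∇h = (-0.0005917 east, -0.0007751 north), which points southwest.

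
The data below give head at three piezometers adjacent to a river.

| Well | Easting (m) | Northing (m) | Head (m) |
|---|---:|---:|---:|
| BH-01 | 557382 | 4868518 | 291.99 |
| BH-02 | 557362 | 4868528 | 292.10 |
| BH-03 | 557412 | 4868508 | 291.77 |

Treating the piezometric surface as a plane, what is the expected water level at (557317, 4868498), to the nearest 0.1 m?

292.9 m

Differences from BH-01: to BH-02 (Δx, Δy, Δh) = (-20, 10, +0.11); to BH-03 = (30, -10, -0.22).
Solve a·Δx + b·Δy = Δh: det = (-20)·(-10) − 30·10 = -100.
∂h/∂x = [(+0.11)·(-10) − (-0.22)·10] / -100 = -0.01100
∂h/∂y = [(-20)·(-0.22) − 30·(+0.11)] / -100 = -0.01100
h(557317, 4868498) = 291.99 + (-0.01100)·(-65) + (-0.01100)·(-20) = 291.99 +0.715 +0.220 = 292.925 m.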